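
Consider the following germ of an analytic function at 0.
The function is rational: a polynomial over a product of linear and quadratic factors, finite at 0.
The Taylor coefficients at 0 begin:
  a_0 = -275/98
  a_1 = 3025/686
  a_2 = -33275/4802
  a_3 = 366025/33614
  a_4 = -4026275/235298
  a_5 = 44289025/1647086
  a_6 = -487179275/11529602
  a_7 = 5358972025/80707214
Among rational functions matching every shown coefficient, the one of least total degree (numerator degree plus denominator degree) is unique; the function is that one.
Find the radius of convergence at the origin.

No rational of total degree below 1 reproduces all 8 coefficients; solving the [0/1] Pade equations on them gives f(ε) = -25/(14*(ε + 7/11)), whose expansion matches every shown term.
Denominator factor (ε + 7/11): pole of order 1 at -7/11, modulus 7/11.
The radius of convergence is the smallest modulus among the singular points: 7/11.

The radius of convergence is 7/11.


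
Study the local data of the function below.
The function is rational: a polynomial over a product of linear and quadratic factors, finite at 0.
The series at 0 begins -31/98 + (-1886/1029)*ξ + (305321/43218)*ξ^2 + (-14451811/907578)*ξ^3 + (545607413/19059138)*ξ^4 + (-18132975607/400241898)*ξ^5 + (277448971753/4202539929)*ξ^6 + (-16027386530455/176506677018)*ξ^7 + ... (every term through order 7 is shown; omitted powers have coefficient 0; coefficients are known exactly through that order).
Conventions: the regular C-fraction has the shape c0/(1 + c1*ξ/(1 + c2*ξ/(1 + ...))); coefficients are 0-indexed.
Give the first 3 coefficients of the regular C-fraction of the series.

Taylor coefficients (read off): a_0 = -31/98, a_1 = -1886/1029, a_2 = 305321/43218.
c0 = a_0 = -31/98. Peel one level at a time: if S = 1 + c*ξ/S' with S'(0) = 1, then c is the ξ-coefficient of S and S' = c*ξ/(S - 1).
S_1 = c0/f = 1 + (-3772/651)*ξ + (1128235/20181)*ξ^2 + ...; c1 = -3772/651.
S_2 = c1*ξ/(S_1 - 1) = 1 + (1128235/116932)*ξ + ...; c2 = 1128235/116932.

The regular C-fraction coefficients are [-31/98, -3772/651, 1128235/116932].


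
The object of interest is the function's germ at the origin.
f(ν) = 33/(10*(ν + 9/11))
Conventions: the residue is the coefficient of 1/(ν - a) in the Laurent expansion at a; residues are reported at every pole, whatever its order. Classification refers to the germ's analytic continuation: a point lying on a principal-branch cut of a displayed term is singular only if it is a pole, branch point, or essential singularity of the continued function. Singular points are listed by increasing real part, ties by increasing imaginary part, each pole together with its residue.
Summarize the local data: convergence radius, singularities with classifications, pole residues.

Radius of convergence at 0: 9/11.
At -9/11: a pole of order 1; residue 33/10.

Denominator factor (ν + 9/11): pole of order 1 at -9/11, modulus 9/11.
The radius of convergence is the smallest modulus among the singular points: 9/11.
At the order-1 pole -9/11 set g(ν) = (ν - (-9/11))*f(ν) = 33/10.
Simple pole: residue = g(a) at a = -9/11, which is 33/10.


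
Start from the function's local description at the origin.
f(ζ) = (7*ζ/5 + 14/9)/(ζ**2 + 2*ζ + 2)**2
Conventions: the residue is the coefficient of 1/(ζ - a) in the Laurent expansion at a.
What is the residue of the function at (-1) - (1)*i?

The residue is (7/180)*i.

The factor ζ**2 + 2*ζ + 2 splits as (ζ - a)(ζ - a') with a = (-1) - (1)*i, a' = (-1) + (1)*i. At the order-2 pole a set g(ζ) = (ζ - a)^2*f(ζ) = [7*ζ/5 + 14/9] / (ζ - a')^2.
Order-2 pole: residue = g'(a); g'((-1) - (1)*i) = (7/180)*i, so the residue is (7/180)*i.


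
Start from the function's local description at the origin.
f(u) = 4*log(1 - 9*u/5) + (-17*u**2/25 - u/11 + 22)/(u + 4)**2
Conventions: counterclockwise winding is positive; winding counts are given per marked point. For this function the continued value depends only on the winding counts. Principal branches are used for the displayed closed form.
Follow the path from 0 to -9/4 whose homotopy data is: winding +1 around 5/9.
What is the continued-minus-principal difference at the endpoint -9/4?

Continued minus principal equals (8)*pi*i.

The rational part is single-valued and drops out of the difference; each branch term changes only by its own monodromy.
(4)*log(1 - u/(5/9)): each positive loop around 5/9 adds 2*pi*i to the log, so winding +1 contributes (4)*(1)*2*pi*i = (8)*pi*i.
Summing the contributions at u = -9/4 gives (8)*pi*i.


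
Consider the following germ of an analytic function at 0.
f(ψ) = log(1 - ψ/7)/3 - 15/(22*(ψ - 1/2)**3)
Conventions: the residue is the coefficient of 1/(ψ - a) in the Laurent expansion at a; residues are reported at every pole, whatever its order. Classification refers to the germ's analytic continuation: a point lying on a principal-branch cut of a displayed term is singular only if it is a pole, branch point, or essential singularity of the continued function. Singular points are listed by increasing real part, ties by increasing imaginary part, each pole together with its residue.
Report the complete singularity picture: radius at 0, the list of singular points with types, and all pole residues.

Denominator factor (ψ - 1/2)^3: pole of order 3 at 1/2, modulus 1/2.
Branch term (1/3)*log(1 - ψ/(7)): its argument vanishes at ψ = 7, a logarithmic branch point, modulus 7.
The radius of convergence is the smallest modulus among the singular points: 1/2.
The branch term is analytic at 1/2 and contributes nothing to the residue; only the rational part matters.
At the order-3 pole 1/2 set g(ψ) = (ψ - (1/2))^3*(rational part) = -15/22.
Order-3 pole: residue = g''(a)/2; g''(1/2) = 0, so the residue is 0.
List the singular points by increasing real part (a conjugate pair: the negative imaginary part first).

Radius of convergence at 0: 1/2.
At 1/2: a pole of order 3; residue 0.
At 7: a logarithmic branch point.


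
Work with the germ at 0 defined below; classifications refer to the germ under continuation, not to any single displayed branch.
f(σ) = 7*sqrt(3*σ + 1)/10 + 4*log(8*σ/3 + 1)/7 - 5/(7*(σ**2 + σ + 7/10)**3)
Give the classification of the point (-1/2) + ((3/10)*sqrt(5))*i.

The point is a pole of order 3.

The denominator factor σ**2 + σ + 7/10 vanishes at (-1/2) + ((3/10)*sqrt(5))*i and appears to the power 3; the numerator there equals -5/7, nonzero, and no other factor vanishes.
The branch terms are analytic at this point.
Hence a pole whose order is the multiplicity, 3.


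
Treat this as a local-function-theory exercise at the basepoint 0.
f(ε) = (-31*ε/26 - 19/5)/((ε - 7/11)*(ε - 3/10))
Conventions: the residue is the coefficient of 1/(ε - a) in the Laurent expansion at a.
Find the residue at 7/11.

At the order-1 pole 7/11 set g(ε) = (ε - (7/11))*f(ε) = (-31*ε/26 - 19/5)/(ε - 3/10).
Simple pole: residue = g(a) at a = 7/11, which is -6519/481.

The residue is -6519/481.


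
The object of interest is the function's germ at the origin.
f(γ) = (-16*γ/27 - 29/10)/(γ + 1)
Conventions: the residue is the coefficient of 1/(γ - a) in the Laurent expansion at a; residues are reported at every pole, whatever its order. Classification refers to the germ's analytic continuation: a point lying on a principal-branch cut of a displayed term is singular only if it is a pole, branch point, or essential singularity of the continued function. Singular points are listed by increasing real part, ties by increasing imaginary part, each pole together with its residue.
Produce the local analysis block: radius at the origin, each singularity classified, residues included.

Radius of convergence at 0: 1.
At -1: a pole of order 1; residue -623/270.

Denominator factor (γ + 1): pole of order 1 at -1, modulus 1.
The radius of convergence is the smallest modulus among the singular points: 1.
At the order-1 pole -1 set g(γ) = (γ - (-1))*f(γ) = -16*γ/27 - 29/10.
Simple pole: residue = g(a) at a = -1, which is -623/270.


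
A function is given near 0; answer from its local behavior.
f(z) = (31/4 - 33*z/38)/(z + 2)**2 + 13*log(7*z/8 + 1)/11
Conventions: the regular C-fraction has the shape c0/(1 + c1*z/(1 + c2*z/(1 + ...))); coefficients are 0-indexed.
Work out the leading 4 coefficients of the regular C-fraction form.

The regular C-fraction coefficients are [31/16, 3747/6479, 98759269/194214504, -112793474673/140971802264].

Taylor coefficients (expand at 0): a_0 = 31/16, a_1 = -3747/3344, a_2 = 32579/26752, a_3 = -278543/321024.
c0 = a_0 = 31/16. Peel one level at a time: if S = 1 + c*z/S' with S'(0) = 1, then c is the z-coefficient of S and S' = c*z/(S - 1).
S_1 = c0/f = 1 + (3747/6479)*z + (-98759269/335819528)*z^2 + ...; c1 = 3747/6479.
S_2 = c1*z/(S_1 - 1) = 1 + (98759269/194214504)*z + (40621203/99840064)*z^2 + ...; c2 = 98759269/194214504.
S_3 = c2*z/(S_2 - 1) = 1 + (-112793474673/140971802264)*z + ...; c3 = -112793474673/140971802264.


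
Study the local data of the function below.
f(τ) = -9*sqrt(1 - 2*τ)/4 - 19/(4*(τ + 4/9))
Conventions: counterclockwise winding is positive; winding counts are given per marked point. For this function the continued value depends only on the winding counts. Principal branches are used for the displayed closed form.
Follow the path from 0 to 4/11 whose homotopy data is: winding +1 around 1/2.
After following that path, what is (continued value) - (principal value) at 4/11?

Continued minus principal equals (9/22)*sqrt(33).

The rational part is single-valued and drops out of the difference; each branch term changes only by its own monodromy.
(-9/4)*sqrt(1 - τ/(1/2)): winding +1 is odd, the square root flips sign, contributing -2*(-9/4)*sqrt(1 - (4/11)/(1/2)) = -2*(-9/4)*sqrt(3/11) = (9/22)*sqrt(33).
Summing the contributions at τ = 4/11 gives (9/22)*sqrt(33).


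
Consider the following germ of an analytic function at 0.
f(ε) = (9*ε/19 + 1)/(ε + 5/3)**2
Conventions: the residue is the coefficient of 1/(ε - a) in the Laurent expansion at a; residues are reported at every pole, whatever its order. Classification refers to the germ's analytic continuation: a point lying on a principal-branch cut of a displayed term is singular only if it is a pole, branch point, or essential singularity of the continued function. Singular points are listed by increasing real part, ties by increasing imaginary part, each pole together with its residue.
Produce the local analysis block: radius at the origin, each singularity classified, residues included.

Denominator factor (ε + 5/3)^2: pole of order 2 at -5/3, modulus 5/3.
The radius of convergence is the smallest modulus among the singular points: 5/3.
At the order-2 pole -5/3 set g(ε) = (ε - (-5/3))^2*f(ε) = 9*ε/19 + 1.
Order-2 pole: residue = g'(a); g'(-5/3) = 9/19, so the residue is 9/19.

Radius of convergence at 0: 5/3.
At -5/3: a pole of order 2; residue 9/19.


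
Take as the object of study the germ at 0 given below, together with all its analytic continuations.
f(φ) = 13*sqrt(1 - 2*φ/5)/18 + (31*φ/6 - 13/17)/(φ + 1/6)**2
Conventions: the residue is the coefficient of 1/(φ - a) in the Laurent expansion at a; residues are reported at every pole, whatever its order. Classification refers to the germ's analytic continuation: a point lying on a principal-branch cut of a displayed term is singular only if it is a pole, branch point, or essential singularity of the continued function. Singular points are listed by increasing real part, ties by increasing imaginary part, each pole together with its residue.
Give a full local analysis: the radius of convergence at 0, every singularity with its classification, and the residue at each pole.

Radius of convergence at 0: 1/6.
At -1/6: a pole of order 2; residue 31/6.
At 5/2: an algebraic (square-root) branch point.

Denominator factor (φ + 1/6)^2: pole of order 2 at -1/6, modulus 1/6.
Branch term (13/18)*sqrt(1 - φ/(5/2)): its argument vanishes at φ = 5/2, a square-root branch point, modulus 5/2.
The radius of convergence is the smallest modulus among the singular points: 1/6.
The branch term is analytic at -1/6 and contributes nothing to the residue; only the rational part matters.
At the order-2 pole -1/6 set g(φ) = (φ - (-1/6))^2*(rational part) = 31*φ/6 - 13/17.
Order-2 pole: residue = g'(a); g'(-1/6) = 31/6, so the residue is 31/6.
List the singular points by increasing real part (a conjugate pair: the negative imaginary part first).


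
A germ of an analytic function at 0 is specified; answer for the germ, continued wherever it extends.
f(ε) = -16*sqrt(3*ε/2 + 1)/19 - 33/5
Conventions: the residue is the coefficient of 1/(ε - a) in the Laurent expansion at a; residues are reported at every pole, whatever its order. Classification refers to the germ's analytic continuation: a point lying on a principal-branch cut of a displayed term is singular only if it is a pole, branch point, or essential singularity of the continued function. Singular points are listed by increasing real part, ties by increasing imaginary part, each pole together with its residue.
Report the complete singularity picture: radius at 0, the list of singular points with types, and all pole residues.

Radius of convergence at 0: 2/3.
At -2/3: an algebraic (square-root) branch point.

Branch term (-16/19)*sqrt(1 - ε/(-2/3)): its argument vanishes at ε = -2/3, a square-root branch point, modulus 2/3.
The radius of convergence is the smallest modulus among the singular points: 2/3.


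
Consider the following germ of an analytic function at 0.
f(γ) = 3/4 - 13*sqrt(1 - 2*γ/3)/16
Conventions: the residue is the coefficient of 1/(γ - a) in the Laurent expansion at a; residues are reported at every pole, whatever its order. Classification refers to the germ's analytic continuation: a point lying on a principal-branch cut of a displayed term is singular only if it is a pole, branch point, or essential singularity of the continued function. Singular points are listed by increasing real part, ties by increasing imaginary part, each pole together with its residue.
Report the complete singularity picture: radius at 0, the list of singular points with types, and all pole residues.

Branch term (-13/16)*sqrt(1 - γ/(3/2)): its argument vanishes at γ = 3/2, a square-root branch point, modulus 3/2.
The radius of convergence is the smallest modulus among the singular points: 3/2.

Radius of convergence at 0: 3/2.
At 3/2: an algebraic (square-root) branch point.


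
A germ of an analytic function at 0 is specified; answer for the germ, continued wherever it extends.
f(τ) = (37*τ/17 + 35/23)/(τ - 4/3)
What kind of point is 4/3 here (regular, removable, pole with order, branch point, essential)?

The denominator factor τ - 4/3 vanishes at 4/3 and appears to the power 1; the numerator there equals 5189/1173, nonzero, and no other factor vanishes.
Hence a pole whose order is the multiplicity, 1.

The point is a pole of order 1.


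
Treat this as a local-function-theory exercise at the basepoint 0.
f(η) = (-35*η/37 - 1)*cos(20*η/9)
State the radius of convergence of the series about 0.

The factor cos(20*η/9) is entire and contributes no finite singular point.
The polynomial part has no poles.
No finite singular points: the Taylor series at 0 converges everywhere.

The radius of convergence is infinite.


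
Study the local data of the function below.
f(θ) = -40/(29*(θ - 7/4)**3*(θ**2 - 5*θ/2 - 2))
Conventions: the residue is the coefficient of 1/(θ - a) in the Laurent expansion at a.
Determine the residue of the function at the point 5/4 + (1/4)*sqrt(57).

The residue is -353280/4317433 - (1792000/246093681)*sqrt(57).

The factor θ**2 - 5*θ/2 - 2 splits as (θ - a)(θ - a') with a = 5/4 + (1/4)*sqrt(57), a' = 5/4 - (1/4)*sqrt(57). At the order-1 pole a set g(θ) = (θ - a)*f(θ) = [-40/(29*(θ - 7/4)**3)] / (θ - a').
Simple pole: residue = g(a) at a = 5/4 + (1/4)*sqrt(57), which is -353280/4317433 - (1792000/246093681)*sqrt(57).


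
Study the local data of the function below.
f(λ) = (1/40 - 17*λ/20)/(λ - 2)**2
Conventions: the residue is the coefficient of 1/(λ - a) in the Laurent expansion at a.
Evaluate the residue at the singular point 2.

At the order-2 pole 2 set g(λ) = (λ - (2))^2*f(λ) = 1/40 - 17*λ/20.
Order-2 pole: residue = g'(a); g'(2) = -17/20, so the residue is -17/20.

The residue is -17/20.


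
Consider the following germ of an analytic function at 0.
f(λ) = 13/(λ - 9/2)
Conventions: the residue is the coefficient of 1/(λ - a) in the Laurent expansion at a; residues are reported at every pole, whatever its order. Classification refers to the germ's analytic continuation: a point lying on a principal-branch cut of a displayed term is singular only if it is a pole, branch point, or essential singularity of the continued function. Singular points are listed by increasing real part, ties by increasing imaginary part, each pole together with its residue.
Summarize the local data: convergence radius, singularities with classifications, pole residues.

Radius of convergence at 0: 9/2.
At 9/2: a pole of order 1; residue 13.

Denominator factor (λ - 9/2): pole of order 1 at 9/2, modulus 9/2.
The radius of convergence is the smallest modulus among the singular points: 9/2.
At the order-1 pole 9/2 set g(λ) = (λ - (9/2))*f(λ) = 13.
Simple pole: residue = g(a) at a = 9/2, which is 13.


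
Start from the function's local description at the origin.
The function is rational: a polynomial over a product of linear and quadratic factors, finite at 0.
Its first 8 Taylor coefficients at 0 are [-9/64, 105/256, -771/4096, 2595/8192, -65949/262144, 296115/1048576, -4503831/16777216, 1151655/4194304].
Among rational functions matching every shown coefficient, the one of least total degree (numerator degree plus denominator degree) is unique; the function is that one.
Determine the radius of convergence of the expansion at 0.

The radius of convergence is 1.

No rational of total degree below 4 reproduces all 8 coefficients; solving the [1/3] Pade equations on them gives f(η) = (8*η/3 - 1)/((η - 8/3)**2*(η + 1)), whose expansion matches every shown term.
Denominator factor (η - 8/3)^2: pole of order 2 at 8/3, modulus 8/3.
Denominator factor (η + 1): pole of order 1 at -1, modulus 1.
The radius of convergence is the smallest modulus among the singular points: 1.


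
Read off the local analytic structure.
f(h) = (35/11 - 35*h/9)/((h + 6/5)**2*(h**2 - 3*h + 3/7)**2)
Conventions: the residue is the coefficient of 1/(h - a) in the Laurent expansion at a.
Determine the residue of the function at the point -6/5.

At the order-2 pole -6/5 set g(h) = (h - (-6/5))^2*f(h) = (35/11 - 35*h/9)/(h**2 - 3*h + 3/7)**2.
Order-2 pole: residue = g'(a); g'(-6/5) = 11230034375/28923427269, so the residue is 11230034375/28923427269.

The residue is 11230034375/28923427269.


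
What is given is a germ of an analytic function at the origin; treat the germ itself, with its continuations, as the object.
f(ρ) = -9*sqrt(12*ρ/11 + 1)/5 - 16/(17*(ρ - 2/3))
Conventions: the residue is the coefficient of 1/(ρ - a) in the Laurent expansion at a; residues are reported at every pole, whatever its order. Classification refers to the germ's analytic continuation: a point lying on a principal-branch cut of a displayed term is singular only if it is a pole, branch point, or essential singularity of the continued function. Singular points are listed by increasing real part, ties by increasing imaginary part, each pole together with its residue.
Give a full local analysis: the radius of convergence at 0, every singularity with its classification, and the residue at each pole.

Denominator factor (ρ - 2/3): pole of order 1 at 2/3, modulus 2/3.
Branch term (-9/5)*sqrt(1 - ρ/(-11/12)): its argument vanishes at ρ = -11/12, a square-root branch point, modulus 11/12.
The radius of convergence is the smallest modulus among the singular points: 2/3.
The branch term is analytic at 2/3 and contributes nothing to the residue; only the rational part matters.
At the order-1 pole 2/3 set g(ρ) = (ρ - (2/3))*(rational part) = -16/17.
Simple pole: residue = g(a) at a = 2/3, which is -16/17.
List the singular points by increasing real part (a conjugate pair: the negative imaginary part first).

Radius of convergence at 0: 2/3.
At -11/12: an algebraic (square-root) branch point.
At 2/3: a pole of order 1; residue -16/17.


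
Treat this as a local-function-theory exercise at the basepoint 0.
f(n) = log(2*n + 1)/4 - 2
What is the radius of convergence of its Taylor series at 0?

Branch term (1/4)*log(1 - n/(-1/2)): its argument vanishes at n = -1/2, a logarithmic branch point, modulus 1/2.
The radius of convergence is the smallest modulus among the singular points: 1/2.

The radius of convergence is 1/2.


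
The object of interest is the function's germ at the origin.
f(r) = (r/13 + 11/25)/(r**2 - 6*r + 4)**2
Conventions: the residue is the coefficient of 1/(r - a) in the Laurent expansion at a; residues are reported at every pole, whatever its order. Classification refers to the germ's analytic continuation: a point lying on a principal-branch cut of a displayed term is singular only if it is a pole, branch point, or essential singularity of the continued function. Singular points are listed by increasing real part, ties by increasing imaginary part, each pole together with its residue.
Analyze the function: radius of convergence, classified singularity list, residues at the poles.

Radius of convergence at 0: 3 - sqrt(5).
At 3 - sqrt(5): a pole of order 2; residue (109/16250)*sqrt(5).
At 3 + sqrt(5): a pole of order 2; residue -(109/16250)*sqrt(5).

Denominator factor (r**2 - 6*r + 4)^2: discriminant 20, real irrational roots 3 + sqrt(5) and 3 - sqrt(5); poles of order 2, moduli 3 + sqrt(5) and 3 - sqrt(5).
The radius of convergence is the smallest modulus among the singular points: 3 - sqrt(5).
The factor r**2 - 6*r + 4 splits as (r - a)(r - a') with a = 3 - sqrt(5), a' = 3 + sqrt(5). At the order-2 pole a set g(r) = (r - a)^2*f(r) = [r/13 + 11/25] / (r - a')^2.
Order-2 pole: residue = g'(a); g'(3 - sqrt(5)) = (109/16250)*sqrt(5), so the residue is (109/16250)*sqrt(5).
The factor r**2 - 6*r + 4 splits as (r - a)(r - a') with a = 3 + sqrt(5), a' = 3 - sqrt(5). At the order-2 pole a set g(r) = (r - a)^2*f(r) = [r/13 + 11/25] / (r - a')^2.
Order-2 pole: residue = g'(a); g'(3 + sqrt(5)) = -(109/16250)*sqrt(5), so the residue is -(109/16250)*sqrt(5).
List the singular points by increasing real part (a conjugate pair: the negative imaginary part first).


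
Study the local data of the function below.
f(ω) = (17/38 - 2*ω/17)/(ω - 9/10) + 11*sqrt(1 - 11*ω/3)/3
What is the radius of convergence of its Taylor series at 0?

Denominator factor (ω - 9/10): pole of order 1 at 9/10, modulus 9/10.
Branch term (11/3)*sqrt(1 - ω/(3/11)): its argument vanishes at ω = 3/11, a square-root branch point, modulus 3/11.
The radius of convergence is the smallest modulus among the singular points: 3/11.

The radius of convergence is 3/11.


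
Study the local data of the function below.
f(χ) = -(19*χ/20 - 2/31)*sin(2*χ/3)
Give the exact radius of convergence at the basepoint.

The factor -sin(2*χ/3) is entire and contributes no finite singular point.
The polynomial part has no poles.
No finite singular points: the Taylor series at 0 converges everywhere.

The radius of convergence is infinite.


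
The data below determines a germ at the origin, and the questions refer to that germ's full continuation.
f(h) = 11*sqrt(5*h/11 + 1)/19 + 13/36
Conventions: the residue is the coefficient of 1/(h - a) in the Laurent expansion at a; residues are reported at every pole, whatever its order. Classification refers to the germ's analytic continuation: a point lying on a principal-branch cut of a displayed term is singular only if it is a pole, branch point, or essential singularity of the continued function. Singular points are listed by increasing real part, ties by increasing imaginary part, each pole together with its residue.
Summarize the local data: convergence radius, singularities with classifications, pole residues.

Radius of convergence at 0: 11/5.
At -11/5: an algebraic (square-root) branch point.

Branch term (11/19)*sqrt(1 - h/(-11/5)): its argument vanishes at h = -11/5, a square-root branch point, modulus 11/5.
The radius of convergence is the smallest modulus among the singular points: 11/5.


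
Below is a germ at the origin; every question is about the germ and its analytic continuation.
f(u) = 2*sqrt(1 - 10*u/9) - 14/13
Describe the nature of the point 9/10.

The point is an algebraic (square-root) branch point.

The term (2)*sqrt(1 - u/(9/10)) has argument 1 - 9/10/(9/10) = 0 at 9/10: a square-root (algebraic, two-sheeted) branch point; the remaining terms are analytic or single-valued there.


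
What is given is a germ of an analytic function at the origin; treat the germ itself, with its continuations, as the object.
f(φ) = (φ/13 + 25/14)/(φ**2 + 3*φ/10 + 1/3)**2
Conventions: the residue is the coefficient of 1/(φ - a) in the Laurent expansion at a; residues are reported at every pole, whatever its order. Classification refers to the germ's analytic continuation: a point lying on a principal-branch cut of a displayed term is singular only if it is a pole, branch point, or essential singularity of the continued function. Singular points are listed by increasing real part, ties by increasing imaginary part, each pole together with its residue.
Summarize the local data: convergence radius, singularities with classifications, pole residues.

Denominator factor (φ**2 + 3*φ/10 + 1/3)^2: discriminant -373/300, complex-conjugate roots (-3/20) + ((1/60)*sqrt(1119))*i and (-3/20) - ((1/60)*sqrt(1119))*i; poles of order 2, moduli (1/3)*sqrt(3) and (1/3)*sqrt(3).
The radius of convergence is the smallest modulus among the singular points: (1/3)*sqrt(3).
The factor φ**2 + 3*φ/10 + 1/3 splits as (φ - a)(φ - a') with a = (-3/20) - ((1/60)*sqrt(1119))*i, a' = (-3/20) + ((1/60)*sqrt(1119))*i. At the order-2 pole a set g(φ) = (φ - a)^2*f(φ) = [φ/13 + 25/14] / (φ - a')^2.
Order-2 pole: residue = g'(a); g'((-3/20) - ((1/60)*sqrt(1119))*i) = ((968700/12660739)*sqrt(1119))*i, so the residue is ((968700/12660739)*sqrt(1119))*i.
The factor φ**2 + 3*φ/10 + 1/3 splits as (φ - a)(φ - a') with a = (-3/20) + ((1/60)*sqrt(1119))*i, a' = (-3/20) - ((1/60)*sqrt(1119))*i. At the order-2 pole a set g(φ) = (φ - a)^2*f(φ) = [φ/13 + 25/14] / (φ - a')^2.
Order-2 pole: residue = g'(a); g'((-3/20) + ((1/60)*sqrt(1119))*i) = -((968700/12660739)*sqrt(1119))*i, so the residue is -((968700/12660739)*sqrt(1119))*i.
List the singular points by increasing real part (a conjugate pair: the negative imaginary part first).

Radius of convergence at 0: (1/3)*sqrt(3).
At (-3/20) - ((1/60)*sqrt(1119))*i: a pole of order 2; residue ((968700/12660739)*sqrt(1119))*i.
At (-3/20) + ((1/60)*sqrt(1119))*i: a pole of order 2; residue -((968700/12660739)*sqrt(1119))*i.


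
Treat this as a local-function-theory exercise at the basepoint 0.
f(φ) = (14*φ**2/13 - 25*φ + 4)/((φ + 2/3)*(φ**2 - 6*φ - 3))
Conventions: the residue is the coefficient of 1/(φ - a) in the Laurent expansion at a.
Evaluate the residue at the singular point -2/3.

The residue is 2474/169.

At the order-1 pole -2/3 set g(φ) = (φ - (-2/3))*f(φ) = (14*φ**2/13 - 25*φ + 4)/(φ**2 - 6*φ - 3).
Simple pole: residue = g(a) at a = -2/3, which is 2474/169.


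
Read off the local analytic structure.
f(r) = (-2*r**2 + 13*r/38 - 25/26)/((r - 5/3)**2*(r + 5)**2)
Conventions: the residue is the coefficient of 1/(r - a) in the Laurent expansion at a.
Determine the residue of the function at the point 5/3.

The residue is -20187/197600.

At the order-2 pole 5/3 set g(r) = (r - (5/3))^2*f(r) = (-2*r**2 + 13*r/38 - 25/26)/(r + 5)**2.
Order-2 pole: residue = g'(a); g'(5/3) = -20187/197600, so the residue is -20187/197600.


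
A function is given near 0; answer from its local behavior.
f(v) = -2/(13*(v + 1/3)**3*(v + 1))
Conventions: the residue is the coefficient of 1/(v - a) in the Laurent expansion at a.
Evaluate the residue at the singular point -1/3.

The residue is -27/52.

At the order-3 pole -1/3 set g(v) = (v - (-1/3))^3*f(v) = -2/(13*(v + 1)).
Order-3 pole: residue = g''(a)/2; g''(-1/3) = -27/26, so the residue is -27/52.


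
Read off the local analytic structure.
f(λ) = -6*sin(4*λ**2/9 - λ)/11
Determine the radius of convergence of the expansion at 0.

The radius of convergence is infinite.

The factor -sin(4*λ**2/9 - λ) is entire and contributes no finite singular point.
The polynomial part has no poles.
No finite singular points: the Taylor series at 0 converges everywhere.


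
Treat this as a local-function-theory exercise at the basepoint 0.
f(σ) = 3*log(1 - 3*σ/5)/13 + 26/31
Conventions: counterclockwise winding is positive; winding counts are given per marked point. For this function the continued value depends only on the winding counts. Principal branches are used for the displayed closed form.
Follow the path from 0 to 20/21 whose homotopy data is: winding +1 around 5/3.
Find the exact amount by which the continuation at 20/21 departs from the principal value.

Continued minus principal equals (6/13)*pi*i.

The rational part is single-valued and drops out of the difference; each branch term changes only by its own monodromy.
(3/13)*log(1 - σ/(5/3)): each positive loop around 5/3 adds 2*pi*i to the log, so winding +1 contributes (3/13)*(1)*2*pi*i = (6/13)*pi*i.
Summing the contributions at σ = 20/21 gives (6/13)*pi*i.


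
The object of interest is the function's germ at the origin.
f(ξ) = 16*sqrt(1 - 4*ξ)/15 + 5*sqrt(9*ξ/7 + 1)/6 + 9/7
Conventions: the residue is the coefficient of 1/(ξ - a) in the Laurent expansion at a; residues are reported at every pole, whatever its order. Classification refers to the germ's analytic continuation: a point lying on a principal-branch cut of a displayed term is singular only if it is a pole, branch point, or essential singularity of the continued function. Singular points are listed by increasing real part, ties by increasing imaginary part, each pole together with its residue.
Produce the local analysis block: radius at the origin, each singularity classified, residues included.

Radius of convergence at 0: 1/4.
At -7/9: an algebraic (square-root) branch point.
At 1/4: an algebraic (square-root) branch point.

Branch term (16/15)*sqrt(1 - ξ/(1/4)): its argument vanishes at ξ = 1/4, a square-root branch point, modulus 1/4.
Branch term (5/6)*sqrt(1 - ξ/(-7/9)): its argument vanishes at ξ = -7/9, a square-root branch point, modulus 7/9.
The radius of convergence is the smallest modulus among the singular points: 1/4.
List the singular points by increasing real part (a conjugate pair: the negative imaginary part first).


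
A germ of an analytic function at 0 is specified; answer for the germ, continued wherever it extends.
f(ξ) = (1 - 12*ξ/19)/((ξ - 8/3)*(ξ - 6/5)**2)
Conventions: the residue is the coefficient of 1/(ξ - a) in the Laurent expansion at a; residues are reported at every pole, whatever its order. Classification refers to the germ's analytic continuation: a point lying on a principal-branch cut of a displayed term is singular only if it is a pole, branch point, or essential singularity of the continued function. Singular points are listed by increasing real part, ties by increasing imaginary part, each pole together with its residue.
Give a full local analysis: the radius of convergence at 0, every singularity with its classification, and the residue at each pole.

Radius of convergence at 0: 6/5.
At 6/5: a pole of order 2; residue 2925/9196.
At 8/3: a pole of order 1; residue -2925/9196.

Denominator factor (ξ - 8/3): pole of order 1 at 8/3, modulus 8/3.
Denominator factor (ξ - 6/5)^2: pole of order 2 at 6/5, modulus 6/5.
The radius of convergence is the smallest modulus among the singular points: 6/5.
At the order-2 pole 6/5 set g(ξ) = (ξ - (6/5))^2*f(ξ) = (1 - 12*ξ/19)/(ξ - 8/3).
Order-2 pole: residue = g'(a); g'(6/5) = 2925/9196, so the residue is 2925/9196.
At the order-1 pole 8/3 set g(ξ) = (ξ - (8/3))*f(ξ) = (1 - 12*ξ/19)/(ξ - 6/5)**2.
Simple pole: residue = g(a) at a = 8/3, which is -2925/9196.
List the singular points by increasing real part (a conjugate pair: the negative imaginary part first).


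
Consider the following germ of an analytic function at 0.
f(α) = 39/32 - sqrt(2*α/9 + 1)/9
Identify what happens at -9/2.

The point is an algebraic (square-root) branch point.

The term (-1/9)*sqrt(1 - α/(-9/2)) has argument 1 - -9/2/(-9/2) = 0 at -9/2: a square-root (algebraic, two-sheeted) branch point; the remaining terms are analytic or single-valued there.


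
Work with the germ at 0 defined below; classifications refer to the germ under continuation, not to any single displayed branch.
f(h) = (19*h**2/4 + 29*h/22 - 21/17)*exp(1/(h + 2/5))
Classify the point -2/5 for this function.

The exponent 1/(h - (-2/5)) has a pole at -2/5, so exp(1/(h - (-2/5))) takes every nonzero value near it: an essential singularity (not a pole of any order).

The point is an essential singularity.


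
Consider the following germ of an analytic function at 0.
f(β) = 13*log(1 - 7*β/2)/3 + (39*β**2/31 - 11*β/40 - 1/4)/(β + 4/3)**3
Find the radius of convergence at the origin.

The radius of convergence is 2/7.

Denominator factor (β + 4/3)^3: pole of order 3 at -4/3, modulus 4/3.
Branch term (13/3)*log(1 - β/(2/7)): its argument vanishes at β = 2/7, a logarithmic branch point, modulus 2/7.
The radius of convergence is the smallest modulus among the singular points: 2/7.


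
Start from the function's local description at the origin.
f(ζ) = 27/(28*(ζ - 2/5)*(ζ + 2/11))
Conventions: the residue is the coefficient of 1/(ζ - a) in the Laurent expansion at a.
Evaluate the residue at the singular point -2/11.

At the order-1 pole -2/11 set g(ζ) = (ζ - (-2/11))*f(ζ) = 27/(28*(ζ - 2/5)).
Simple pole: residue = g(a) at a = -2/11, which is -1485/896.

The residue is -1485/896.


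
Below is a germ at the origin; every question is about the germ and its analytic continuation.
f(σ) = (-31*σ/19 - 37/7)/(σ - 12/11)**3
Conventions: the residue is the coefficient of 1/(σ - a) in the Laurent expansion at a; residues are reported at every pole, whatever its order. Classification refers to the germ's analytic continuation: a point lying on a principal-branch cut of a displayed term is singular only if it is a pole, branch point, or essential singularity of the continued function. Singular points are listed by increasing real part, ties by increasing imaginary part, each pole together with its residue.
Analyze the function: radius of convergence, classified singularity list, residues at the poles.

Radius of convergence at 0: 12/11.
At 12/11: a pole of order 3; residue 0.

Denominator factor (σ - 12/11)^3: pole of order 3 at 12/11, modulus 12/11.
The radius of convergence is the smallest modulus among the singular points: 12/11.
At the order-3 pole 12/11 set g(σ) = (σ - (12/11))^3*f(σ) = -31*σ/19 - 37/7.
Order-3 pole: residue = g''(a)/2; g''(12/11) = 0, so the residue is 0.


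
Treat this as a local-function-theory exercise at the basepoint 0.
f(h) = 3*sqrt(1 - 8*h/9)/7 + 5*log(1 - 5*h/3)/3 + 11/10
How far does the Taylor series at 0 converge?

The radius of convergence is 3/5.

Branch term (5/3)*log(1 - h/(3/5)): its argument vanishes at h = 3/5, a logarithmic branch point, modulus 3/5.
Branch term (3/7)*sqrt(1 - h/(9/8)): its argument vanishes at h = 9/8, a square-root branch point, modulus 9/8.
The radius of convergence is the smallest modulus among the singular points: 3/5.


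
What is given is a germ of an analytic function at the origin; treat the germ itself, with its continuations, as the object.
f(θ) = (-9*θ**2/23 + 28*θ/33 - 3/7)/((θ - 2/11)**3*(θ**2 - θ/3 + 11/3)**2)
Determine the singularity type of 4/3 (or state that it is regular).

The point is a regular point.

Denominator factors: θ**2 - θ/3 + 11/3 = 5 at θ = 4/3; θ - 2/11 = 38/33 at θ = 4/3 — none vanishes.
So the germ continues analytically to 4/3.


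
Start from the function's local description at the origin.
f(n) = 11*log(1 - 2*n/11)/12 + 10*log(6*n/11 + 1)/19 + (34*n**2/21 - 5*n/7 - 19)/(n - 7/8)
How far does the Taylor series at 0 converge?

The radius of convergence is 7/8.

Denominator factor (n - 7/8): pole of order 1 at 7/8, modulus 7/8.
Branch term (10/19)*log(1 - n/(-11/6)): its argument vanishes at n = -11/6, a logarithmic branch point, modulus 11/6.
Branch term (11/12)*log(1 - n/(11/2)): its argument vanishes at n = 11/2, a logarithmic branch point, modulus 11/2.
The radius of convergence is the smallest modulus among the singular points: 7/8.


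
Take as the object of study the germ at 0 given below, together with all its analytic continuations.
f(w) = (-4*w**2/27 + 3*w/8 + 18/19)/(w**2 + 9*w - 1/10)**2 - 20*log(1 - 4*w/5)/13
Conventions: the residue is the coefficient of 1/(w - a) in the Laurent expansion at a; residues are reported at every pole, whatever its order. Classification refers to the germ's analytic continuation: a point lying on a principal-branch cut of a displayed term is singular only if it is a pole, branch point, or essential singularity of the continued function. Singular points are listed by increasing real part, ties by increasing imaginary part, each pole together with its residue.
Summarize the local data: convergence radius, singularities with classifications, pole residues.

Radius of convergence at 0: -9/2 + (1/10)*sqrt(2035).
At -9/2 - (1/10)*sqrt(2035): a pole of order 2; residue -(29767/679823496)*sqrt(2035).
At -9/2 + (1/10)*sqrt(2035): a pole of order 2; residue (29767/679823496)*sqrt(2035).
At 5/4: a logarithmic branch point.

Denominator factor (w**2 + 9*w - 1/10)^2: discriminant 407/5, real irrational roots -9/2 + (1/10)*sqrt(2035) and -9/2 - (1/10)*sqrt(2035); poles of order 2, moduli -9/2 + (1/10)*sqrt(2035) and 9/2 + (1/10)*sqrt(2035).
Branch term (-20/13)*log(1 - w/(5/4)): its argument vanishes at w = 5/4, a logarithmic branch point, modulus 5/4.
The radius of convergence is the smallest modulus among the singular points: -9/2 + (1/10)*sqrt(2035).
The branch term is analytic at -9/2 - (1/10)*sqrt(2035) and contributes nothing to the residue; only the rational part matters.
The factor w**2 + 9*w - 1/10 splits as (w - a)(w - a') with a = -9/2 - (1/10)*sqrt(2035), a' = -9/2 + (1/10)*sqrt(2035). At the order-2 pole a set g(w) = (w - a)^2*(rational part) = [-4*w**2/27 + 3*w/8 + 18/19] / (w - a')^2.
Order-2 pole: residue = g'(a); g'(-9/2 - (1/10)*sqrt(2035)) = -(29767/679823496)*sqrt(2035), so the residue is -(29767/679823496)*sqrt(2035).
The branch term is analytic at -9/2 + (1/10)*sqrt(2035) and contributes nothing to the residue; only the rational part matters.
The factor w**2 + 9*w - 1/10 splits as (w - a)(w - a') with a = -9/2 + (1/10)*sqrt(2035), a' = -9/2 - (1/10)*sqrt(2035). At the order-2 pole a set g(w) = (w - a)^2*(rational part) = [-4*w**2/27 + 3*w/8 + 18/19] / (w - a')^2.
Order-2 pole: residue = g'(a); g'(-9/2 + (1/10)*sqrt(2035)) = (29767/679823496)*sqrt(2035), so the residue is (29767/679823496)*sqrt(2035).
List the singular points by increasing real part (a conjugate pair: the negative imaginary part first).


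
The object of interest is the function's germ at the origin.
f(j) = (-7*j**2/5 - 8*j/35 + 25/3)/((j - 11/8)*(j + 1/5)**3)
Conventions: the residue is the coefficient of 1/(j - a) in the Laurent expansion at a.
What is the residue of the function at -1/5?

At the order-3 pole -1/5 set g(j) = (j - (-1/5))^3*f(j) = (-7*j**2/5 - 8*j/35 + 25/3)/(j - 11/8).
Order-3 pole: residue = g''(a)/2; g''(-1/5) = -14440400/5250987, so the residue is -7220200/5250987.

The residue is -7220200/5250987.


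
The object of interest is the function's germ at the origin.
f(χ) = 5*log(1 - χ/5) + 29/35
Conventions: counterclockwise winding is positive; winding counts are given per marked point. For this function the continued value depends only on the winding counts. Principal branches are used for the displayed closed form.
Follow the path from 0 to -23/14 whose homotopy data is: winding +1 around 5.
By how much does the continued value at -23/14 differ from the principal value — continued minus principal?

The rational part is single-valued and drops out of the difference; each branch term changes only by its own monodromy.
(5)*log(1 - χ/(5)): each positive loop around 5 adds 2*pi*i to the log, so winding +1 contributes (5)*(1)*2*pi*i = (10)*pi*i.
Summing the contributions at χ = -23/14 gives (10)*pi*i.

Continued minus principal equals (10)*pi*i.
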